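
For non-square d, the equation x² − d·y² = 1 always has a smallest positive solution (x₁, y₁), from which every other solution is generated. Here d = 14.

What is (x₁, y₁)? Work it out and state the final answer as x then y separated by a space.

[3; 1,2,1,6] for √14; ℓ=4 ⇒ convergent index 3
k=0  a_k=3  p_k/q_k = 3/1
…
k=2  a_k=2  p_k/q_k = 11/3
k=3  a_k=1  p_k/q_k = 15/4
(x₁, y₁) = (15, 4);  15² − 14·4² = 1 ✓

15 4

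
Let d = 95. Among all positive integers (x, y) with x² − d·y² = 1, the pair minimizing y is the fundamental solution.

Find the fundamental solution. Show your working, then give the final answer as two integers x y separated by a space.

39 4

√95 → a₀=9, period (1,2,1,18); ℓ=4 even so k=3
a_0=9:  p_0=9·1+0=9,  q_0=9·0+1=1
a_1=1:  p_1=1·9+1=10,  q_1=1·1+0=1
a_2=2:  p_2=2·10+9=29,  q_2=2·1+1=3
a_3=1:  p_3=1·29+10=39,  q_3=1·3+1=4
→ (39, 4).  Check: 39²=1521, 95·4²=1520, difference 1.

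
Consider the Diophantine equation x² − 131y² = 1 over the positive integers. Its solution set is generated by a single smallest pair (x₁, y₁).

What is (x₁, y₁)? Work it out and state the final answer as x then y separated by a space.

10610 927

√131 → a₀=11, period (2,4,11,4,2,22); ℓ=6 even so k=5
a_0=11:  p_0=11·1+0=11,  q_0=11·0+1=1
a_1=2:  p_1=2·11+1=23,  q_1=2·1+0=2
…
a_3=11:  p_3=11·103+23=1156,  q_3=11·9+2=101
a_4=4:  p_4=4·1156+103=4727,  q_4=4·101+9=413
a_5=2:  p_5=2·4727+1156=10610,  q_5=2·413+101=927
fundamental: x₁=10610, y₁=927  (since 112572100 − 131·859329 = 1)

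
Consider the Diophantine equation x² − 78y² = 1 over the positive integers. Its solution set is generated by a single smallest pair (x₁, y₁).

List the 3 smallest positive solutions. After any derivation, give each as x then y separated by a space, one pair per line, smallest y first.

d=78: √d = [8; 1,4,1,16] (ℓ=4, even), read p_3/q_3
step 0: (8, 1)  from 8·(1,0) + (0,1)
…
step 2: (44, 5)  from 4·(9,1) + (8,1)
step 3: (53, 6)  from 1·(44,5) + (9,1)
(x₁, y₁) = (53, 6);  53² − 78·6² = 1 ✓
k=2:  x_2 = 53·53+78·6·6 = 5617,  y_2 = 53·6+6·53 = 636
k=3:  x_3 = 53·5617+78·6·636 = 595349,  y_3 = 53·636+6·5617 = 67410

53 6
5617 636
595349 67410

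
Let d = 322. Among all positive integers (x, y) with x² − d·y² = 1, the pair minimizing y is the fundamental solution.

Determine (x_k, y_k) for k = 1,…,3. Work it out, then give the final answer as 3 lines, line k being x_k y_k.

323 18
208657 11628
134792099 7511670

[17; 1,16,1,34] for √322; ℓ=4 ⇒ convergent index 3
i=0: a=17 ⇒ p=17, q=1
…
i=2: a=16 ⇒ p=305, q=17
i=3: a=1 ⇒ p=323, q=18
fundamental: x₁=323, y₁=18  (since 104329 − 322·324 = 1)
n=2: (323,18)∘(323,18) = (323·323+322·18·18, 323·18+18·323) = (208657,11628)
n=3: (208657,11628)∘(323,18) = (323·208657+322·18·11628, 323·11628+18·208657) = (134792099,7511670)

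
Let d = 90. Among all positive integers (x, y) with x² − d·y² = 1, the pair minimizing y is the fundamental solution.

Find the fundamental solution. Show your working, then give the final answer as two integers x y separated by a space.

19 2

√90 = [9; 2,18, …], period ℓ=2 (even) → k=1
a_0=9:  p_0=9·1+0=9,  q_0=9·0+1=1
a_1=2:  p_1=2·9+1=19,  q_1=2·1+0=2
fundamental: x₁=19, y₁=2  (since 361 − 90·4 = 1)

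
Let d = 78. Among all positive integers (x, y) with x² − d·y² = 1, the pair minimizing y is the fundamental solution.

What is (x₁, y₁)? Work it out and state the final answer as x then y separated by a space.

[8; 1,4,1,16] for √78; ℓ=4 ⇒ convergent index 3
k=0  a_k=8  p_k/q_k = 8/1
…
k=2  a_k=4  p_k/q_k = 44/5
k=3  a_k=1  p_k/q_k = 53/6
→ (53, 6).  Check: 53²=2809, 78·6²=2808, difference 1.

53 6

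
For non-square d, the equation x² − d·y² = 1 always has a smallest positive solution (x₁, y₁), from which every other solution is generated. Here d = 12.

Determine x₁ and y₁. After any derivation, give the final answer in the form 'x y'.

√12 = [3; 2,6, …], period ℓ=2 (even) → k=1
i=0: a=3 ⇒ p=3, q=1
i=1: a=2 ⇒ p=7, q=2
(x₁, y₁) = (7, 2);  7² − 12·2² = 1 ✓

7 2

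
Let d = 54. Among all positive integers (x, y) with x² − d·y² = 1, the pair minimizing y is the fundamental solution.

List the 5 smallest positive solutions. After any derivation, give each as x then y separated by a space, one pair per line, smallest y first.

485 66
470449 64020
456335045 62099334
442644523201 60236289960
429364731169925 58429139161866

d=54: √d = [7; 2,1,6,1,2,14] (ℓ=6, even), read p_5/q_5
a_0=7:  p_0=7·1+0=7,  q_0=7·0+1=1
…
a_3=6:  p_3=6·22+15=147,  q_3=6·3+2=20
a_4=1:  p_4=1·147+22=169,  q_4=1·20+3=23
a_5=2:  p_5=2·169+147=485,  q_5=2·23+20=66
→ (485, 66).  Check: 485²=235225, 54·66²=235224, difference 1.
n=2: (485,66)∘(485,66) = (485·485+54·66·66, 485·66+66·485) = (470449,64020)
n=3: (470449,64020)∘(485,66) = (485·470449+54·66·64020, 485·64020+66·470449) = (456335045,62099334)
n=4: (456335045,62099334)∘(485,66) = (485·456335045+54·66·62099334, 485·62099334+66·456335045) = (442644523201,60236289960)
n=5: (442644523201,60236289960)∘(485,66) = (485·442644523201+54·66·60236289960, 485·60236289960+66·442644523201) = (429364731169925,58429139161866)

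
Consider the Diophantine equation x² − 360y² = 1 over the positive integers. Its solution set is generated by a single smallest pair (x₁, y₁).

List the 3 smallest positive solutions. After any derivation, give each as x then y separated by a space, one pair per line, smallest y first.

19 1
721 38
27379 1443

[18; 1,36] for √360; ℓ=2 ⇒ convergent index 1
i=0: a=18 ⇒ p=18, q=1
i=1: a=1 ⇒ p=19, q=1
→ (19, 1).  Check: 19²=361, 360·1²=360, difference 1.
(x_2, y_2) = (19·19 + 360·1·1, 19·1 + 1·19) = (721, 38)
(x_3, y_3) = (19·721 + 360·1·38, 19·38 + 1·721) = (27379, 1443)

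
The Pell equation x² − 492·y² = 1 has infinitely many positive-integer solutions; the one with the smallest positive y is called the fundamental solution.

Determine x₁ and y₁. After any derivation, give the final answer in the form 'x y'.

29767 1342

√492 = [22; 5,1,1,10,1,1,5,44, …], period ℓ=8 (even) → k=7
k=0  a_k=22  p_k/q_k = 22/1
…
k=6  a_k=1  p_k/q_k = 5390/243
k=7  a_k=5  p_k/q_k = 29767/1342
(x₁, y₁) = (29767, 1342);  29767² − 492·1342² = 1 ✓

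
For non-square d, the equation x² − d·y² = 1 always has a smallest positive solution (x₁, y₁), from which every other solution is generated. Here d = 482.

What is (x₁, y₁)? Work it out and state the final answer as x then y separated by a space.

[21; 1,20,1,42] for √482; ℓ=4 ⇒ convergent index 3
k=0  a_k=21  p_k/q_k = 21/1
…
k=2  a_k=20  p_k/q_k = 461/21
k=3  a_k=1  p_k/q_k = 483/22
fundamental: x₁=483, y₁=22  (since 233289 − 482·484 = 1)

483 22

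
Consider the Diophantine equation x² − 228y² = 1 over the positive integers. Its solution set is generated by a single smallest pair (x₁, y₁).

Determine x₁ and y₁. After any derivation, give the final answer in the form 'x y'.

√228 = [15; 10,30, …], period ℓ=2 (even) → k=1
k=0  a_k=15  p_k/q_k = 15/1
k=1  a_k=10  p_k/q_k = 151/10
(x₁, y₁) = (151, 10);  151² − 228·10² = 1 ✓

151 10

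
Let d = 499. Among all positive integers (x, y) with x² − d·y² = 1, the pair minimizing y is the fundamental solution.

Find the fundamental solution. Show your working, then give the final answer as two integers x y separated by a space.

[22; 2,1,21,1,2,44] for √499; ℓ=6 ⇒ convergent index 5
k=0  a_k=22  p_k/q_k = 22/1
…
k=2  a_k=1  p_k/q_k = 67/3
k=3  a_k=21  p_k/q_k = 1452/65
k=4  a_k=1  p_k/q_k = 1519/68
k=5  a_k=2  p_k/q_k = 4490/201
→ (4490, 201).  Check: 4490²=20160100, 499·201²=20160099, difference 1.

4490 201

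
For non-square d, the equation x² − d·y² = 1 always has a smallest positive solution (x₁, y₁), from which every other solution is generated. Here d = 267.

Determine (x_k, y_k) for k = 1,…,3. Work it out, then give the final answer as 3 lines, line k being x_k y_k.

2402 147
11539207 706188
55434348026 3392527005

d=267: √d = [16; 2,1,15,1,2,32] (ℓ=6, even), read p_5/q_5
i=0: a=16 ⇒ p=16, q=1
…
i=2: a=1 ⇒ p=49, q=3
i=3: a=15 ⇒ p=768, q=47
i=4: a=1 ⇒ p=817, q=50
i=5: a=2 ⇒ p=2402, q=147
fundamental: x₁=2402, y₁=147  (since 5769604 − 267·21609 = 1)
(2402+147√267)^2 = 11539207 + 706188√267
(2402+147√267)^3 = 55434348026 + 3392527005√267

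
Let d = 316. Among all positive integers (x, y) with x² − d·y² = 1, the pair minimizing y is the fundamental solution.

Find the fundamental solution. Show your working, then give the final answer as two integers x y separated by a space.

12799 720

√316 → a₀=17, period (1,3,2,8,2,3,1,34); ℓ=8 even so k=7
k=0  a_k=17  p_k/q_k = 17/1
…
k=2  a_k=3  p_k/q_k = 71/4
k=3  a_k=2  p_k/q_k = 160/9
k=4  a_k=8  p_k/q_k = 1351/76
…
k=6  a_k=3  p_k/q_k = 9937/559
k=7  a_k=1  p_k/q_k = 12799/720
(x₁, y₁) = (12799, 720);  12799² − 316·720² = 1 ✓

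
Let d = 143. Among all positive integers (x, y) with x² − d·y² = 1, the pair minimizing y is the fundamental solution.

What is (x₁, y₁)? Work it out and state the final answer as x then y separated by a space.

d=143: √d = [11; 1,22] (ℓ=2, even), read p_1/q_1
a_0=11:  p_0=11·1+0=11,  q_0=11·0+1=1
a_1=1:  p_1=1·11+1=12,  q_1=1·1+0=1
→ (12, 1).  Check: 12²=144, 143·1²=143, difference 1.

12 1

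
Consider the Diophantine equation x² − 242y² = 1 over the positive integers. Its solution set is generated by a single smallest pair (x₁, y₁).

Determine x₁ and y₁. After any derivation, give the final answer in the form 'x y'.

[15; 1,1,3,1,14,1,3,1,1,30] for √242; ℓ=10 ⇒ convergent index 9
i=0: a=15 ⇒ p=15, q=1
i=1: a=1 ⇒ p=16, q=1
…
i=3: a=3 ⇒ p=109, q=7
…
i=6: a=1 ⇒ p=2209, q=142
…
i=8: a=1 ⇒ p=10905, q=701
i=9: a=1 ⇒ p=19601, q=1260
(x₁, y₁) = (19601, 1260);  19601² − 242·1260² = 1 ✓

19601 1260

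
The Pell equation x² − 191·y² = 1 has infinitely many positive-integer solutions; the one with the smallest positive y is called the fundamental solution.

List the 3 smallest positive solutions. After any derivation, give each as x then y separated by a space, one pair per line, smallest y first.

√191 → a₀=13, period (1,4,1,1,3,…,4,1,26); ℓ=16 even so k=15
a_0=13:  p_0=13·1+0=13,  q_0=13·0+1=1
…
a_2=4:  p_2=4·14+13=69,  q_2=4·1+1=5
…
a_5=3:  p_5=3·152+83=539,  q_5=3·11+6=39
…
a_7=2:  p_7=2·1230+539=2999,  q_7=2·89+39=217
a_8=13:  p_8=13·2999+1230=40217,  q_8=13·217+89=2910
…
a_10=2:  p_10=2·83433+40217=207083,  q_10=2·6037+2910=14984
…
a_12=1:  p_12=1·704682+207083=911765,  q_12=1·50989+14984=65973
a_13=1:  p_13=1·911765+704682=1616447,  q_13=1·65973+50989=116962
a_14=4:  p_14=4·1616447+911765=7377553,  q_14=4·116962+65973=533821
a_15=1:  p_15=1·7377553+1616447=8994000,  q_15=1·533821+116962=650783
fundamental: x₁=8994000, y₁=650783  (since 80892036000000 − 191·423518513089 = 1)
n=2: (8994000,650783)∘(8994000,650783) = (8994000·8994000+191·650783·650783, 8994000·650783+650783·8994000) = (161784071999999,11706284604000)
n=3: (161784071999999,11706284604000)∘(8994000,650783) = (8994000·161784071999999+191·650783·11706284604000, 8994000·11706284604000+650783·161784071999999) = (2910171887135973018000,210572647456751349217)

8994000 650783
161784071999999 11706284604000
2910171887135973018000 210572647456751349217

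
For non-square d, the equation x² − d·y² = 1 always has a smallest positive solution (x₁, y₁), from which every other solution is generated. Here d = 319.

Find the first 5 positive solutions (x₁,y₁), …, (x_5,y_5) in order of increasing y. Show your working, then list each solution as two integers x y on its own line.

√319 → a₀=17, period (1,6,5,1,4,…,6,1,34); ℓ=14 even so k=13
step 0: (17, 1)  from 17·(1,0) + (0,1)
step 1: (18, 1)  from 1·(17,1) + (1,0)
step 2: (125, 7)  from 6·(18,1) + (17,1)
step 3: (643, 36)  from 5·(125,7) + (18,1)
…
step 5: (3715, 208)  from 4·(768,43) + (643,36)
step 6: (11913, 667)  from 3·(3715,208) + (768,43)
step 7: (15628, 875)  from 1·(11913,667) + (3715,208)
step 8: (58797, 3292)  from 3·(15628,875) + (11913,667)
step 9: (250816, 14043)  from 4·(58797,3292) + (15628,875)
step 10: (309613, 17335)  from 1·(250816,14043) + (58797,3292)
…
step 12: (11102899, 621643)  from 6·(1798881,100718) + (309613,17335)
step 13: (12901780, 722361)  from 1·(11102899,621643) + (1798881,100718)
fundamental: x₁=12901780, y₁=722361  (since 166455927168400 − 319·521805414321 = 1)
n=2: (12901780,722361)∘(12901780,722361) = (12901780·12901780+319·722361·722361, 12901780·722361+722361·12901780) = (332911854336799,18639485405160)
n=3: (332911854336799,18639485405160)∘(12901780,722361) = (12901780·332911854336799+319·722361·18639485405160, 12901780·18639485405160+722361·332911854336799) = (8590311008090840302660,480965080021169647239)
n=4: (8590311008090840302660,480965080021169647239)∘(12901780,722361) = (12901780·8590311008090840302660+319·722361·480965080021169647239, 12901780·480965080021169647239+722361·8590311008090840302660) = (221660605515932150288251132801,12410611300231033623224965680)
n=5: (221660605515932150288251132801,12410611300231033623224965680)∘(12901780,722361) = (12901780·221660605515932150288251132801+319·722361·12410611300231033623224965680, 12901780·12410611300231033623224965680+722361·221660605515932150288251132801) = (5719632734066677605580897309458268900,320237953322189008993822774252173561)

12901780 722361
332911854336799 18639485405160
8590311008090840302660 480965080021169647239
221660605515932150288251132801 12410611300231033623224965680
5719632734066677605580897309458268900 320237953322189008993822774252173561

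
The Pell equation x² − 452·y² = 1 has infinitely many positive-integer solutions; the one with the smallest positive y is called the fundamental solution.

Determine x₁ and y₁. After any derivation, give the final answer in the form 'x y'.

d=452: √d = [21; 3,1,5,3,10,3,5,1,3,42] (ℓ=10, even), read p_9/q_9
i=0: a=21 ⇒ p=21, q=1
i=1: a=3 ⇒ p=64, q=3
i=2: a=1 ⇒ p=85, q=4
i=3: a=5 ⇒ p=489, q=23
i=4: a=3 ⇒ p=1552, q=73
…
i=6: a=3 ⇒ p=49579, q=2332
i=7: a=5 ⇒ p=263904, q=12413
i=8: a=1 ⇒ p=313483, q=14745
i=9: a=3 ⇒ p=1204353, q=56648
→ (1204353, 56648).  Check: 1204353²=1450466148609, 452·56648²=1450466148608, difference 1.

1204353 56648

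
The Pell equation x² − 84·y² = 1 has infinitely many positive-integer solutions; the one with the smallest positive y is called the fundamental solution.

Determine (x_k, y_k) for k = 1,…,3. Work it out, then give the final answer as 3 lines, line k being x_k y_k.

55 6
6049 660
665335 72594

[9; 6,18] for √84; ℓ=2 ⇒ convergent index 1
i=0: a=9 ⇒ p=9, q=1
i=1: a=6 ⇒ p=55, q=6
→ (55, 6).  Check: 55²=3025, 84·6²=3024, difference 1.
(x_2, y_2) = (55·55 + 84·6·6, 55·6 + 6·55) = (6049, 660)
(x_3, y_3) = (55·6049 + 84·6·660, 55·660 + 6·6049) = (665335, 72594)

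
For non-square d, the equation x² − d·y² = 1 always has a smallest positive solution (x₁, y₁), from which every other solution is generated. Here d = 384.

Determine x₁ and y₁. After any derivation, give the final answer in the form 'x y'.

√384 = [19; 1,1,2,9,2,1,1,38, …], period ℓ=8 (even) → k=7
k=0  a_k=19  p_k/q_k = 19/1
…
k=4  a_k=9  p_k/q_k = 921/47
…
k=6  a_k=1  p_k/q_k = 2861/146
k=7  a_k=1  p_k/q_k = 4801/245
(x₁, y₁) = (4801, 245);  4801² − 384·245² = 1 ✓

4801 245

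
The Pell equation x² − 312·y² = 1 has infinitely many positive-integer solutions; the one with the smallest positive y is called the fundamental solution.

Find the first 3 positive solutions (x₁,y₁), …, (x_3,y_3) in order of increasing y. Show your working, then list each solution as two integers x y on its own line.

53 3
5617 318
595349 33705

d=312: √d = [17; 1,1,1,34] (ℓ=4, even), read p_3/q_3
step 0: (17, 1)  from 17·(1,0) + (0,1)
step 1: (18, 1)  from 1·(17,1) + (1,0)
step 2: (35, 2)  from 1·(18,1) + (17,1)
step 3: (53, 3)  from 1·(35,2) + (18,1)
→ (53, 3).  Check: 53²=2809, 312·3²=2808, difference 1.
(x_2, y_2) = (53·53 + 312·3·3, 53·3 + 3·53) = (5617, 318)
(x_3, y_3) = (53·5617 + 312·3·318, 53·318 + 3·5617) = (595349, 33705)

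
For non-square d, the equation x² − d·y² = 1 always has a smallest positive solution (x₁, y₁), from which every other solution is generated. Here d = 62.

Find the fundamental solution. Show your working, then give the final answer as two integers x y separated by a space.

√62 = [7; 1,6,1,14, …], period ℓ=4 (even) → k=3
a_0=7:  p_0=7·1+0=7,  q_0=7·0+1=1
a_1=1:  p_1=1·7+1=8,  q_1=1·1+0=1
a_2=6:  p_2=6·8+7=55,  q_2=6·1+1=7
a_3=1:  p_3=1·55+8=63,  q_3=1·7+1=8
→ (63, 8).  Check: 63²=3969, 62·8²=3968, difference 1.

63 8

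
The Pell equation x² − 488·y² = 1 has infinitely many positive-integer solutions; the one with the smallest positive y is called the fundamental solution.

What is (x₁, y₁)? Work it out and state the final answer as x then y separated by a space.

[22; 11,44] for √488; ℓ=2 ⇒ convergent index 1
step 0: (22, 1)  from 22·(1,0) + (0,1)
step 1: (243, 11)  from 11·(22,1) + (1,0)
(x₁, y₁) = (243, 11);  243² − 488·11² = 1 ✓

243 11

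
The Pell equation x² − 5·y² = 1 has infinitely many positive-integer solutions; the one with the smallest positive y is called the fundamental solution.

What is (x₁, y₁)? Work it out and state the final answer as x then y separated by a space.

[2; 4] for √5; ℓ=1 ⇒ convergent index 1
k=0  a_k=2  p_k/q_k = 2/1
k=1  a_k=4  p_k/q_k = 9/4
→ (9, 4).  Check: 9²=81, 5·4²=80, difference 1.

9 4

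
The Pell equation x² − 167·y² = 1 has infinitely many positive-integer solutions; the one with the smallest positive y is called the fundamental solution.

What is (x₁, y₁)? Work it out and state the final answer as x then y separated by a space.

[12; 1,11,1,24] for √167; ℓ=4 ⇒ convergent index 3
a_0=12:  p_0=12·1+0=12,  q_0=12·0+1=1
a_1=1:  p_1=1·12+1=13,  q_1=1·1+0=1
a_2=11:  p_2=11·13+12=155,  q_2=11·1+1=12
a_3=1:  p_3=1·155+13=168,  q_3=1·12+1=13
(x₁, y₁) = (168, 13);  168² − 167·13² = 1 ✓

168 13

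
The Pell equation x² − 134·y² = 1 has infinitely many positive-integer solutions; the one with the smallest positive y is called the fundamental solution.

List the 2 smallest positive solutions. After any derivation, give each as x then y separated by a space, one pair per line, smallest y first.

d=134: √d = [11; 1,1,2,1,3,…,1,1,22] (ℓ=14, even), read p_13/q_13
step 0: (11, 1)  from 11·(1,0) + (0,1)
…
step 4: (81, 7)  from 1·(58,5) + (23,2)
step 5: (301, 26)  from 3·(81,7) + (58,5)
step 6: (382, 33)  from 1·(301,26) + (81,7)
step 7: (4121, 356)  from 10·(382,33) + (301,26)
step 8: (4503, 389)  from 1·(4121,356) + (382,33)
step 9: (17630, 1523)  from 3·(4503,389) + (4121,356)
step 10: (22133, 1912)  from 1·(17630,1523) + (4503,389)
step 11: (61896, 5347)  from 2·(22133,1912) + (17630,1523)
step 12: (84029, 7259)  from 1·(61896,5347) + (22133,1912)
step 13: (145925, 12606)  from 1·(84029,7259) + (61896,5347)
(x₁, y₁) = (145925, 12606);  145925² − 134·12606² = 1 ✓
n=2: (145925,12606)∘(145925,12606) = (145925·145925+134·12606·12606, 145925·12606+12606·145925) = (42588211249,3679061100)

145925 12606
42588211249 3679061100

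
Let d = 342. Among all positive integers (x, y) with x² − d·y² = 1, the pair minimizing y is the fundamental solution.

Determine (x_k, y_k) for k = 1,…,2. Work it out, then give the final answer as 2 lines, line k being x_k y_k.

√342 = [18; 2,36, …], period ℓ=2 (even) → k=1
a_0=18:  p_0=18·1+0=18,  q_0=18·0+1=1
a_1=2:  p_1=2·18+1=37,  q_1=2·1+0=2
fundamental: x₁=37, y₁=2  (since 1369 − 342·4 = 1)
n=2: (37,2)∘(37,2) = (37·37+342·2·2, 37·2+2·37) = (2737,148)

37 2
2737 148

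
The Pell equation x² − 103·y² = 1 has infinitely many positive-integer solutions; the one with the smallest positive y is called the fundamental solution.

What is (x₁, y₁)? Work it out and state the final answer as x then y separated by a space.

√103 → a₀=10, period (6,1,2,1,1,9,1,1,2,1,6,20); ℓ=12 even so k=11
i=0: a=10 ⇒ p=10, q=1
i=1: a=6 ⇒ p=61, q=6
…
i=4: a=1 ⇒ p=274, q=27
…
i=9: a=2 ⇒ p=24266, q=2391
i=10: a=1 ⇒ p=33877, q=3338
i=11: a=6 ⇒ p=227528, q=22419
fundamental: x₁=227528, y₁=22419  (since 51768990784 − 103·502611561 = 1)

227528 22419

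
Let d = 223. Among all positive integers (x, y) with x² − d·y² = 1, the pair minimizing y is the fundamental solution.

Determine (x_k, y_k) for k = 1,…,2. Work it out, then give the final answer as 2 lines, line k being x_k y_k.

√223 = [14; 1,13,1,28, …], period ℓ=4 (even) → k=3
i=0: a=14 ⇒ p=14, q=1
i=1: a=1 ⇒ p=15, q=1
i=2: a=13 ⇒ p=209, q=14
i=3: a=1 ⇒ p=224, q=15
fundamental: x₁=224, y₁=15  (since 50176 − 223·225 = 1)
k=2:  x_2 = 224·224+223·15·15 = 100351,  y_2 = 224·15+15·224 = 6720

224 15
100351 6720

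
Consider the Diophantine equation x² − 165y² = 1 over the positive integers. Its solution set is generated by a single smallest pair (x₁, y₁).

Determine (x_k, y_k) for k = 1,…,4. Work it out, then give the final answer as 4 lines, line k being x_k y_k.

√165 = [12; 1,5,2,5,1,24, …], period ℓ=6 (even) → k=5
step 0: (12, 1)  from 12·(1,0) + (0,1)
step 1: (13, 1)  from 1·(12,1) + (1,0)
…
step 3: (167, 13)  from 2·(77,6) + (13,1)
step 4: (912, 71)  from 5·(167,13) + (77,6)
step 5: (1079, 84)  from 1·(912,71) + (167,13)
fundamental: x₁=1079, y₁=84  (since 1164241 − 165·7056 = 1)
n=2: (1079,84)∘(1079,84) = (1079·1079+165·84·84, 1079·84+84·1079) = (2328481,181272)
n=3: (2328481,181272)∘(1079,84) = (1079·2328481+165·84·181272, 1079·181272+84·2328481) = (5024860919,391184892)
n=4: (5024860919,391184892)∘(1079,84) = (1079·5024860919+165·84·391184892, 1079·391184892+84·5024860919) = (10843647534721,844176815664)

1079 84
2328481 181272
5024860919 391184892
10843647534721 844176815664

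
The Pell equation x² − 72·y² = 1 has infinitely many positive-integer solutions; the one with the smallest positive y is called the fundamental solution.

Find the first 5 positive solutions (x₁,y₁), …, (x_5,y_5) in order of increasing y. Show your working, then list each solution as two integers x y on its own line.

17 2
577 68
19601 2310
665857 78472
22619537 2665738

√72 → a₀=8, period (2,16); ℓ=2 even so k=1
i=0: a=8 ⇒ p=8, q=1
i=1: a=2 ⇒ p=17, q=2
(x₁, y₁) = (17, 2);  17² − 72·2² = 1 ✓
n=2: (17,2)∘(17,2) = (17·17+72·2·2, 17·2+2·17) = (577,68)
n=3: (577,68)∘(17,2) = (17·577+72·2·68, 17·68+2·577) = (19601,2310)
n=4: (19601,2310)∘(17,2) = (17·19601+72·2·2310, 17·2310+2·19601) = (665857,78472)
n=5: (665857,78472)∘(17,2) = (17·665857+72·2·78472, 17·78472+2·665857) = (22619537,2665738)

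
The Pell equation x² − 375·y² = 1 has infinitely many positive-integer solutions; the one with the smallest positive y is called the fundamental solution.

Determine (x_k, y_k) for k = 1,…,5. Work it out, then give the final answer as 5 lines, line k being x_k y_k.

d=375: √d = [19; 2,1,2,1,5,1,2,1,2,38] (ℓ=10, even), read p_9/q_9
i=0: a=19 ⇒ p=19, q=1
…
i=2: a=1 ⇒ p=58, q=3
i=3: a=2 ⇒ p=155, q=8
i=4: a=1 ⇒ p=213, q=11
i=5: a=5 ⇒ p=1220, q=63
i=6: a=1 ⇒ p=1433, q=74
…
i=8: a=1 ⇒ p=5519, q=285
i=9: a=2 ⇒ p=15124, q=781
fundamental: x₁=15124, y₁=781  (since 228735376 − 375·609961 = 1)
(x_2, y_2) = (15124·15124 + 375·781·781, 15124·781 + 781·15124) = (457470751, 23623688)
(x_3, y_3) = (15124·457470751 + 375·781·23623688, 15124·23623688 + 781·457470751) = (13837575261124, 714569313843)
(x_4, y_4) = (15124·13837575261124 + 375·781·714569313843, 15124·714569313843 + 781·13837575261124) = (418558976041008001, 21614292581499376)
(x_5, y_5) = (15124·418558976041008001 + 375·781·21614292581499376, 15124·21614292581499376 + 781·418558976041008001) = (12660571893450834753124, 653789121290623811405)

15124 781
457470751 23623688
13837575261124 714569313843
418558976041008001 21614292581499376
12660571893450834753124 653789121290623811405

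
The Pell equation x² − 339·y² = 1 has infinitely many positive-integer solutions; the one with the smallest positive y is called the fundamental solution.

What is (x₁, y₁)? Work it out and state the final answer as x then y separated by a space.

97970 5321

[18; 2,2,2,1,17,1,2,2,2,36] for √339; ℓ=10 ⇒ convergent index 9
step 0: (18, 1)  from 18·(1,0) + (0,1)
…
step 4: (313, 17)  from 1·(221,12) + (92,5)
step 5: (5542, 301)  from 17·(313,17) + (221,12)
…
step 7: (17252, 937)  from 2·(5855,318) + (5542,301)
step 8: (40359, 2192)  from 2·(17252,937) + (5855,318)
step 9: (97970, 5321)  from 2·(40359,2192) + (17252,937)
(x₁, y₁) = (97970, 5321);  97970² − 339·5321² = 1 ✓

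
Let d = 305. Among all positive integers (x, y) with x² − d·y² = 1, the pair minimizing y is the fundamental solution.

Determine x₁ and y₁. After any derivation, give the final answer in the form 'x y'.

489 28

d=305: √d = [17; 2,6,2,34] (ℓ=4, even), read p_3/q_3
step 0: (17, 1)  from 17·(1,0) + (0,1)
…
step 2: (227, 13)  from 6·(35,2) + (17,1)
step 3: (489, 28)  from 2·(227,13) + (35,2)
(x₁, y₁) = (489, 28);  489² − 305·28² = 1 ✓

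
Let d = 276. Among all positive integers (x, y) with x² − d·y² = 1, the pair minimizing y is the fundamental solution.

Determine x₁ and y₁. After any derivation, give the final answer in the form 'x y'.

√276 = [16; 1,1,1,1,2,2,2,1,1,1,1,32, …], period ℓ=12 (even) → k=11
a_0=16:  p_0=16·1+0=16,  q_0=16·0+1=1
a_1=1:  p_1=1·16+1=17,  q_1=1·1+0=1
…
a_5=2:  p_5=2·83+50=216,  q_5=2·5+3=13
a_6=2:  p_6=2·216+83=515,  q_6=2·13+5=31
…
a_8=1:  p_8=1·1246+515=1761,  q_8=1·75+31=106
a_9=1:  p_9=1·1761+1246=3007,  q_9=1·106+75=181
a_10=1:  p_10=1·3007+1761=4768,  q_10=1·181+106=287
a_11=1:  p_11=1·4768+3007=7775,  q_11=1·287+181=468
fundamental: x₁=7775, y₁=468  (since 60450625 − 276·219024 = 1)

7775 468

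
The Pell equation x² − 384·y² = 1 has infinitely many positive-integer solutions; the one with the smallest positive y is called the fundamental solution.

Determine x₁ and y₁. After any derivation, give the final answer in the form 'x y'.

4801 245

[19; 1,1,2,9,2,1,1,38] for √384; ℓ=8 ⇒ convergent index 7
a_0=19:  p_0=19·1+0=19,  q_0=19·0+1=1
a_1=1:  p_1=1·19+1=20,  q_1=1·1+0=1
a_2=1:  p_2=1·20+19=39,  q_2=1·1+1=2
…
a_6=1:  p_6=1·1940+921=2861,  q_6=1·99+47=146
a_7=1:  p_7=1·2861+1940=4801,  q_7=1·146+99=245
fundamental: x₁=4801, y₁=245  (since 23049601 − 384·60025 = 1)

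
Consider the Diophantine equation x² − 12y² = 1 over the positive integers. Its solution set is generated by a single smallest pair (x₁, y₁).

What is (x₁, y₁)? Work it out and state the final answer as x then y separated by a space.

7 2

√12 → a₀=3, period (2,6); ℓ=2 even so k=1
i=0: a=3 ⇒ p=3, q=1
i=1: a=2 ⇒ p=7, q=2
(x₁, y₁) = (7, 2);  7² − 12·2² = 1 ✓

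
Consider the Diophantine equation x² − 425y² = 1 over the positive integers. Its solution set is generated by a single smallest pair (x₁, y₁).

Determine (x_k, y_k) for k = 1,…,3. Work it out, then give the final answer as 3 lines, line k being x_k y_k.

[20; 1,1,1,1,1,1,40] for √425; ℓ=7 ⇒ convergent index 13
step 0: (20, 1)  from 20·(1,0) + (0,1)
step 1: (21, 1)  from 1·(20,1) + (1,0)
step 2: (41, 2)  from 1·(21,1) + (20,1)
step 3: (62, 3)  from 1·(41,2) + (21,1)
step 4: (103, 5)  from 1·(62,3) + (41,2)
step 5: (165, 8)  from 1·(103,5) + (62,3)
…
step 8: (11153, 541)  from 1·(10885,528) + (268,13)
…
step 10: (33191, 1610)  from 1·(22038,1069) + (11153,541)
step 11: (55229, 2679)  from 1·(33191,1610) + (22038,1069)
step 12: (88420, 4289)  from 1·(55229,2679) + (33191,1610)
step 13: (143649, 6968)  from 1·(88420,4289) + (55229,2679)
fundamental: x₁=143649, y₁=6968  (since 20635035201 − 425·48553024 = 1)
n=2: (143649,6968)∘(143649,6968) = (143649·143649+425·6968·6968, 143649·6968+6968·143649) = (41270070401,2001892464)
n=3: (41270070401,2001892464)∘(143649,6968) = (143649·41270070401+425·6968·2001892464, 143649·2001892464+6968·41270070401) = (11856808685922849,575139701115304)

143649 6968
41270070401 2001892464
11856808685922849 575139701115304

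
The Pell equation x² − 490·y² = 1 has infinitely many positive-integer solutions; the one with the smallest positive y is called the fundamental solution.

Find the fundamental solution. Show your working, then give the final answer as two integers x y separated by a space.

d=490: √d = [22; 7,2,1,4,4,4,1,2,7,44] (ℓ=10, even), read p_9/q_9
k=0  a_k=22  p_k/q_k = 22/1
…
k=2  a_k=2  p_k/q_k = 332/15
…
k=5  a_k=4  p_k/q_k = 9607/434
…
k=7  a_k=1  p_k/q_k = 50315/2273
k=8  a_k=2  p_k/q_k = 141338/6385
k=9  a_k=7  p_k/q_k = 1039681/46968
(x₁, y₁) = (1039681, 46968);  1039681² − 490·46968² = 1 ✓

1039681 46968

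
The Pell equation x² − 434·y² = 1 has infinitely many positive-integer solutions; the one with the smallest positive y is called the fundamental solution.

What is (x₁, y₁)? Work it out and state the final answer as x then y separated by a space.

√434 → a₀=20, period (1,4,1,40); ℓ=4 even so k=3
i=0: a=20 ⇒ p=20, q=1
…
i=2: a=4 ⇒ p=104, q=5
i=3: a=1 ⇒ p=125, q=6
(x₁, y₁) = (125, 6);  125² − 434·6² = 1 ✓

125 6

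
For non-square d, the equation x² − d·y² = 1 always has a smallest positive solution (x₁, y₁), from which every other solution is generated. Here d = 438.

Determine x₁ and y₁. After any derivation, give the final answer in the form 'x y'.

√438 = [20; 1,12,1,40, …], period ℓ=4 (even) → k=3
step 0: (20, 1)  from 20·(1,0) + (0,1)
…
step 2: (272, 13)  from 12·(21,1) + (20,1)
step 3: (293, 14)  from 1·(272,13) + (21,1)
(x₁, y₁) = (293, 14);  293² − 438·14² = 1 ✓

293 14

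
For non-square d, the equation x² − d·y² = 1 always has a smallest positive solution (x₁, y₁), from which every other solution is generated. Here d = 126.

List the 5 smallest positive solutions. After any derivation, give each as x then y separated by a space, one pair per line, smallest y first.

√126 = [11; 4,2,4,22, …], period ℓ=4 (even) → k=3
k=0  a_k=11  p_k/q_k = 11/1
…
k=2  a_k=2  p_k/q_k = 101/9
k=3  a_k=4  p_k/q_k = 449/40
→ (449, 40).  Check: 449²=201601, 126·40²=201600, difference 1.
(x_2, y_2) = (449·449 + 126·40·40, 449·40 + 40·449) = (403201, 35920)
(x_3, y_3) = (449·403201 + 126·40·35920, 449·35920 + 40·403201) = (362074049, 32256120)
(x_4, y_4) = (449·362074049 + 126·40·32256120, 449·32256120 + 40·362074049) = (325142092801, 28965959840)
(x_5, y_5) = (449·325142092801 + 126·40·28965959840, 449·28965959840 + 40·325142092801) = (291977237261249, 26011399680200)

449 40
403201 35920
362074049 32256120
325142092801 28965959840
291977237261249 26011399680200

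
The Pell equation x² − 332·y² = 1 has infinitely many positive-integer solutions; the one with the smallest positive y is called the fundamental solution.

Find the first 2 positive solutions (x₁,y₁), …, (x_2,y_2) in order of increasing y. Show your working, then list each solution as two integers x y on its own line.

13447 738
361643617 19847772

√332 = [18; 4,1,1,8,1,1,4,36, …], period ℓ=8 (even) → k=7
i=0: a=18 ⇒ p=18, q=1
…
i=6: a=1 ⇒ p=2970, q=163
i=7: a=4 ⇒ p=13447, q=738
→ (13447, 738).  Check: 13447²=180821809, 332·738²=180821808, difference 1.
n=2: (13447,738)∘(13447,738) = (13447·13447+332·738·738, 13447·738+738·13447) = (361643617,19847772)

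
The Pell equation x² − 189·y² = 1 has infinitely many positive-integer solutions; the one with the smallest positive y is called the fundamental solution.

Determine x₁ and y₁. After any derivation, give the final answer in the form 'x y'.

d=189: √d = [13; 1,2,1,26] (ℓ=4, even), read p_3/q_3
i=0: a=13 ⇒ p=13, q=1
i=1: a=1 ⇒ p=14, q=1
i=2: a=2 ⇒ p=41, q=3
i=3: a=1 ⇒ p=55, q=4
→ (55, 4).  Check: 55²=3025, 189·4²=3024, difference 1.

55 4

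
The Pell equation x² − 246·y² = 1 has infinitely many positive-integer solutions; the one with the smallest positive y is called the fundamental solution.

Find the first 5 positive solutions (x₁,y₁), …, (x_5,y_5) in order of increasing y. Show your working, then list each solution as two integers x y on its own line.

d=246: √d = [15; 1,2,5,1,14,1,5,2,1,30] (ℓ=10, even), read p_9/q_9
k=0  a_k=15  p_k/q_k = 15/1
k=1  a_k=1  p_k/q_k = 16/1
k=2  a_k=2  p_k/q_k = 47/3
…
k=5  a_k=14  p_k/q_k = 4423/282
k=6  a_k=1  p_k/q_k = 4721/301
…
k=8  a_k=2  p_k/q_k = 60777/3875
k=9  a_k=1  p_k/q_k = 88805/5662
fundamental: x₁=88805, y₁=5662  (since 7886328025 − 246·32058244 = 1)
(88805+5662√246)^2 = 15772656049 + 1005627820√246
(88805+5662√246)^3 = 2801381440774085 + 178609557104538√246
(88805+5662√246)^4 = 497553357680112580801 + 31722843436331366360√246
(88805+5662√246)^5 = 88370451854763414035291525 + 5634294222548204422095062√246

88805 5662
15772656049 1005627820
2801381440774085 178609557104538
497553357680112580801 31722843436331366360
88370451854763414035291525 5634294222548204422095062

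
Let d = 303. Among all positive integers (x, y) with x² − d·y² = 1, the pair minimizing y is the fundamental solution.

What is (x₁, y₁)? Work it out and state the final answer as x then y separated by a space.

2524 145

d=303: √d = [17; 2,2,5,2,2,34] (ℓ=6, even), read p_5/q_5
step 0: (17, 1)  from 17·(1,0) + (0,1)
step 1: (35, 2)  from 2·(17,1) + (1,0)
…
step 4: (1027, 59)  from 2·(470,27) + (87,5)
step 5: (2524, 145)  from 2·(1027,59) + (470,27)
fundamental: x₁=2524, y₁=145  (since 6370576 − 303·21025 = 1)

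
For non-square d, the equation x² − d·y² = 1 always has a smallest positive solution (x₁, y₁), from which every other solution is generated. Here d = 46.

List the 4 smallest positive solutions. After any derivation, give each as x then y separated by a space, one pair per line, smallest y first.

24335 3588
1184384449 174627960
57643991108495 8499142809612
2805533046066067201 413653280369188080

d=46: √d = [6; 1,3,1,1,2,6,2,1,1,3,1,12] (ℓ=12, even), read p_11/q_11
i=0: a=6 ⇒ p=6, q=1
i=1: a=1 ⇒ p=7, q=1
i=2: a=3 ⇒ p=27, q=4
i=3: a=1 ⇒ p=34, q=5
i=4: a=1 ⇒ p=61, q=9
…
i=7: a=2 ⇒ p=2150, q=317
i=8: a=1 ⇒ p=3147, q=464
i=9: a=1 ⇒ p=5297, q=781
i=10: a=3 ⇒ p=19038, q=2807
i=11: a=1 ⇒ p=24335, q=3588
→ (24335, 3588).  Check: 24335²=592192225, 46·3588²=592192224, difference 1.
n=2: (24335,3588)∘(24335,3588) = (24335·24335+46·3588·3588, 24335·3588+3588·24335) = (1184384449,174627960)
n=3: (1184384449,174627960)∘(24335,3588) = (24335·1184384449+46·3588·174627960, 24335·174627960+3588·1184384449) = (57643991108495,8499142809612)
n=4: (57643991108495,8499142809612)∘(24335,3588) = (24335·57643991108495+46·3588·8499142809612, 24335·8499142809612+3588·57643991108495) = (2805533046066067201,413653280369188080)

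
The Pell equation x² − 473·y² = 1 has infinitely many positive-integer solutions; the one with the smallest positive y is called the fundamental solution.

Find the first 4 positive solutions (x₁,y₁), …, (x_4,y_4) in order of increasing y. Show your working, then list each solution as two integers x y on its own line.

d=473: √d = [21; 1,2,1,42] (ℓ=4, even), read p_3/q_3
a_0=21:  p_0=21·1+0=21,  q_0=21·0+1=1
a_1=1:  p_1=1·21+1=22,  q_1=1·1+0=1
a_2=2:  p_2=2·22+21=65,  q_2=2·1+1=3
a_3=1:  p_3=1·65+22=87,  q_3=1·3+1=4
→ (87, 4).  Check: 87²=7569, 473·4²=7568, difference 1.
k=2:  x_2 = 87·87+473·4·4 = 15137,  y_2 = 87·4+4·87 = 696
k=3:  x_3 = 87·15137+473·4·696 = 2633751,  y_3 = 87·696+4·15137 = 121100
k=4:  x_4 = 87·2633751+473·4·121100 = 458257537,  y_4 = 87·121100+4·2633751 = 21070704

87 4
15137 696
2633751 121100
458257537 21070704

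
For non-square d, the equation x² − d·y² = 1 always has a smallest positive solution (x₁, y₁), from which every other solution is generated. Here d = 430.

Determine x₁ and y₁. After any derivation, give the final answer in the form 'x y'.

2862251 138030

[20; 1,2,1,3,1,…,2,1,40] for √430; ℓ=14 ⇒ convergent index 13
step 0: (20, 1)  from 20·(1,0) + (0,1)
…
step 4: (311, 15)  from 3·(83,4) + (62,3)
…
step 6: (2675, 129)  from 6·(394,19) + (311,15)
…
step 11: (754371, 36379)  from 1·(599138,28893) + (155233,7486)
step 12: (2107880, 101651)  from 2·(754371,36379) + (599138,28893)
step 13: (2862251, 138030)  from 1·(2107880,101651) + (754371,36379)
→ (2862251, 138030).  Check: 2862251²=8192480787001, 430·138030²=8192480787000, difference 1.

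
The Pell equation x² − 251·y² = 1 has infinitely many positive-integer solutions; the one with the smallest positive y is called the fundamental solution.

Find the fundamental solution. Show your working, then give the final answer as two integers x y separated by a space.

√251 → a₀=15, period (1,5,2,1,2,…,5,1,30); ℓ=14 even so k=13
k=0  a_k=15  p_k/q_k = 15/1
…
k=2  a_k=5  p_k/q_k = 95/6
k=3  a_k=2  p_k/q_k = 206/13
…
k=7  a_k=15  p_k/q_k = 29563/1866
…
k=10  a_k=1  p_k/q_k = 212692/13425
k=11  a_k=2  p_k/q_k = 577033/36422
k=12  a_k=5  p_k/q_k = 3097857/195535
k=13  a_k=1  p_k/q_k = 3674890/231957
→ (3674890, 231957).  Check: 3674890²=13504816512100, 251·231957²=13504816512099, difference 1.

3674890 231957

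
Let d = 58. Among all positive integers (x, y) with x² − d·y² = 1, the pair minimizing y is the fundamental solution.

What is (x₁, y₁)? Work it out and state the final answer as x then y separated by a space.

√58 → a₀=7, period (1,1,1,1,1,1,14); ℓ=7 odd so k=13
a_0=7:  p_0=7·1+0=7,  q_0=7·0+1=1
a_1=1:  p_1=1·7+1=8,  q_1=1·1+0=1
…
a_3=1:  p_3=1·15+8=23,  q_3=1·2+1=3
a_4=1:  p_4=1·23+15=38,  q_4=1·3+2=5
a_5=1:  p_5=1·38+23=61,  q_5=1·5+3=8
a_6=1:  p_6=1·61+38=99,  q_6=1·8+5=13
a_7=14:  p_7=14·99+61=1447,  q_7=14·13+8=190
a_8=1:  p_8=1·1447+99=1546,  q_8=1·190+13=203
…
a_10=1:  p_10=1·2993+1546=4539,  q_10=1·393+203=596
…
a_12=1:  p_12=1·7532+4539=12071,  q_12=1·989+596=1585
a_13=1:  p_13=1·12071+7532=19603,  q_13=1·1585+989=2574
→ (19603, 2574).  Check: 19603²=384277609, 58·2574²=384277608, difference 1.

19603 2574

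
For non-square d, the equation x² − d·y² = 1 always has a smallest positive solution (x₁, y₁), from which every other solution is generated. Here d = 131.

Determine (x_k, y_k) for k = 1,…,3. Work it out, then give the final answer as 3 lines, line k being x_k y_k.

10610 927
225144199 19670940
4777559892170 417417345873

√131 → a₀=11, period (2,4,11,4,2,22); ℓ=6 even so k=5
i=0: a=11 ⇒ p=11, q=1
i=1: a=2 ⇒ p=23, q=2
i=2: a=4 ⇒ p=103, q=9
i=3: a=11 ⇒ p=1156, q=101
i=4: a=4 ⇒ p=4727, q=413
i=5: a=2 ⇒ p=10610, q=927
fundamental: x₁=10610, y₁=927  (since 112572100 − 131·859329 = 1)
n=2: (10610,927)∘(10610,927) = (10610·10610+131·927·927, 10610·927+927·10610) = (225144199,19670940)
n=3: (225144199,19670940)∘(10610,927) = (10610·225144199+131·927·19670940, 10610·19670940+927·225144199) = (4777559892170,417417345873)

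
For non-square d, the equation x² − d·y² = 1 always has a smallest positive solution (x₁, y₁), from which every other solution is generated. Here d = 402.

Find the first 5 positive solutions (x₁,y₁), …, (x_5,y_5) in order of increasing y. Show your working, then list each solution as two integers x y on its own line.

√402 → a₀=20, period (20,40); ℓ=2 even so k=1
a_0=20:  p_0=20·1+0=20,  q_0=20·0+1=1
a_1=20:  p_1=20·20+1=401,  q_1=20·1+0=20
(x₁, y₁) = (401, 20);  401² − 402·20² = 1 ✓
n=2: (401,20)∘(401,20) = (401·401+402·20·20, 401·20+20·401) = (321601,16040)
n=3: (321601,16040)∘(401,20) = (401·321601+402·20·16040, 401·16040+20·321601) = (257923601,12864060)
n=4: (257923601,12864060)∘(401,20) = (401·257923601+402·20·12864060, 401·12864060+20·257923601) = (206854406401,10316960080)
n=5: (206854406401,10316960080)∘(401,20) = (401·206854406401+402·20·10316960080, 401·10316960080+20·206854406401) = (165896976010001,8274189120100)

401 20
321601 16040
257923601 12864060
206854406401 10316960080
165896976010001 8274189120100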